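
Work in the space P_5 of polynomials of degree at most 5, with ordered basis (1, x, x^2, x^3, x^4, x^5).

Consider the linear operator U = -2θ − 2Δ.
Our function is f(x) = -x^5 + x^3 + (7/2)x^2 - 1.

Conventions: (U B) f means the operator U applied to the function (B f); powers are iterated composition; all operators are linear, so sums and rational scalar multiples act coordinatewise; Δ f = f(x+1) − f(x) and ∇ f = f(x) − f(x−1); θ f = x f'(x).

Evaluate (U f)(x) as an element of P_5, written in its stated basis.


θ f = -5x^5 + 3x^3 + 7x^2
(-2θ) f = 10x^5 - 6x^3 - 14x^2
Δ f = -5x^4 - 10x^3 - 7x^2 + 5x + 7/2
(-2Δ) f = 10x^4 + 20x^3 + 14x^2 - 10x - 7
(-2θ − 2Δ) f = 10x^5 + 10x^4 + 14x^3 - 10x - 7

the result is g(x) = 10x^5 + 10x^4 + 14x^3 - 10x - 7


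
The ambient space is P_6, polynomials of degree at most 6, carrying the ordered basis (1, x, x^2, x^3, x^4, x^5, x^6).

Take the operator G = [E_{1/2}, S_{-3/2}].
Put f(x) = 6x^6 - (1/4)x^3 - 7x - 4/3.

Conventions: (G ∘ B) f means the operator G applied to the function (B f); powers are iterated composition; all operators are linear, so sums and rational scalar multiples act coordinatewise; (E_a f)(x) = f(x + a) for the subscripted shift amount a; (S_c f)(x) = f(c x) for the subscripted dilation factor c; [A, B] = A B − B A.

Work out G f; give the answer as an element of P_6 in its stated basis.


S_{-3/2} f = (2187/32)x^6 + (27/32)x^3 + (21/2)x - 4/3
E_{1/2} S_{-3/2} f = (2187/32)x^6 + (6561/32)x^5 + (32805/128)x^4 + (10989/64)x^3 + (33453/512)x^2 + (12261/512)x + 31273/6144
E_{1/2} f = 6x^6 + 18x^5 + (45/2)x^4 + (59/4)x^3 + (21/4)x^2 - (97/16)x - 229/48
S_{-3/2} E_{1/2} f = (2187/32)x^6 - (2187/16)x^5 + (3645/32)x^4 - (1593/32)x^3 + (189/16)x^2 + (291/32)x - 229/48
[E_{1/2}, S_{-3/2}] f = (10935/32)x^5 + (18225/128)x^4 + (14175/64)x^3 + (27405/512)x^2 + (7605/512)x + 20195/2048

g(x) = (10935/32)x^5 + (18225/128)x^4 + (14175/64)x^3 + (27405/512)x^2 + (7605/512)x + 20195/2048


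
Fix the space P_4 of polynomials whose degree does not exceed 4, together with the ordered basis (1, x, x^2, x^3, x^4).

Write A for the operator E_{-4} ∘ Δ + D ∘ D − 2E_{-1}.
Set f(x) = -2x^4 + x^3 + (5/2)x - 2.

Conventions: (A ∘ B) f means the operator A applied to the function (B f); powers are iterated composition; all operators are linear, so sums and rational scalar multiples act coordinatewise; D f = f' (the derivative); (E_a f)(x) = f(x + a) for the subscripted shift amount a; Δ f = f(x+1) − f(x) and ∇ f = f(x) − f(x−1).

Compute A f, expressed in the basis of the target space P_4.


Δ f = -8x^3 - 9x^2 - 5x + 3/2
E_{-4} Δ f = -8x^3 + 87x^2 - 317x + 779/2
D f = -8x^3 + 3x^2 + 5/2
D D f = -24x^2 + 6x
E_{-1} f = -2x^4 + 9x^3 - 15x^2 + (27/2)x - 15/2
(-2E_{-1}) f = 4x^4 - 18x^3 + 30x^2 - 27x + 15
(E_{-4} ∘ Δ + D ∘ D − 2E_{-1}) f = 4x^4 - 26x^3 + 93x^2 - 338x + 809/2

the result is g(x) = 4x^4 - 26x^3 + 93x^2 - 338x + 809/2


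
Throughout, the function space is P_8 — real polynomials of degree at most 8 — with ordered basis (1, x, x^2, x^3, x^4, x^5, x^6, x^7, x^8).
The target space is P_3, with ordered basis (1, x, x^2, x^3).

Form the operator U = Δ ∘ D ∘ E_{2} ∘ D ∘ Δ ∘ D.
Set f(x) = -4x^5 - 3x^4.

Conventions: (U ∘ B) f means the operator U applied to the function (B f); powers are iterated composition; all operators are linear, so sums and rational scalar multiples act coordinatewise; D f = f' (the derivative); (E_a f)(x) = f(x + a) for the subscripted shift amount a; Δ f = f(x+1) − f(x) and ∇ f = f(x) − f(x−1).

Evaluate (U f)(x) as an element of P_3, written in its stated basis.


D f = -20x^4 - 12x^3
Δ D f = -80x^3 - 156x^2 - 116x - 32
D Δ D f = -240x^2 - 312x - 116
E_{2} (D ∘ Δ ∘ D) f = -240x^2 - 1272x - 1700
D E_{2} (D ∘ Δ ∘ D) f = -480x - 1272
Δ D E_{2} (D ∘ Δ ∘ D) f = -480

g(x) = -480


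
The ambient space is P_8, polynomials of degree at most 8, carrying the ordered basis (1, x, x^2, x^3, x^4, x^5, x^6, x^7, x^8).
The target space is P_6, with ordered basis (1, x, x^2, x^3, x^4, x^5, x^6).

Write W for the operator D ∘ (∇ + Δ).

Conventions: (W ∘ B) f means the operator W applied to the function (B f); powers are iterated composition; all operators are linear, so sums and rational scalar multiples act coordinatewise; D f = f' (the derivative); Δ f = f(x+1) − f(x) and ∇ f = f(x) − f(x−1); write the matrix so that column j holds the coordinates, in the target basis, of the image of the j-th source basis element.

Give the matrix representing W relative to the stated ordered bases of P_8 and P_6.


image of 1: 0
image of x: 0
image of x^2: 4
image of x^3: 12x
image of x^4: 24x^2 + 8
image of x^5: 40x^3 + 40x
image of x^6: 60x^4 + 120x^2 + 12
image of x^7: 84x^5 + 280x^3 + 84x
image of x^8: 112x^6 + 560x^4 + 336x^2 + 16
each image's coordinates form column j of the matrix

the matrix is [[0, 0, 4, 0, 8, 0, 12, 0, 16]; [0, 0, 0, 12, 0, 40, 0, 84, 0]; [0, 0, 0, 0, 24, 0, 120, 0, 336]; [0, 0, 0, 0, 0, 40, 0, 280, 0]; [0, 0, 0, 0, 0, 0, 60, 0, 560]; [0, 0, 0, 0, 0, 0, 0, 84, 0]; [0, 0, 0, 0, 0, 0, 0, 0, 112]] (rows listed top to bottom)


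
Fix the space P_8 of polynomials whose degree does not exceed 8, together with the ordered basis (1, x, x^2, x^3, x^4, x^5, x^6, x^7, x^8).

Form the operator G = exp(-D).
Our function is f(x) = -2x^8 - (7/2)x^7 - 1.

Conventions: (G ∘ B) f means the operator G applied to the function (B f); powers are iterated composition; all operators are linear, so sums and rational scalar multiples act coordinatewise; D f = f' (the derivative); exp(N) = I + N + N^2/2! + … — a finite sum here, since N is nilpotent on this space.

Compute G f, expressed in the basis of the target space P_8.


the result is g(x) = -2x^8 + (25/2)x^7 - (63/2)x^6 + (77/2)x^5 - (35/2)x^4 - (21/2)x^3 + (35/2)x^2 - (17/2)x + 1/2

order-1 term: 16x^7 + (49/2)x^6
order-2 term: -56x^6 - (147/2)x^5
order-3 term: 112x^5 + (245/2)x^4
order-4 term: -140x^4 - (245/2)x^3
order-5 term: 112x^3 + (147/2)x^2
order-6 term: -56x^2 - (49/2)x
order-7 term: 16x + 7/2
order-8 term: -2
the series for exp(-D) f terminates at order 8
exp(-D) f = -2x^8 + (25/2)x^7 - (63/2)x^6 + (77/2)x^5 - (35/2)x^4 - (21/2)x^3 + (35/2)x^2 - (17/2)x + 1/2


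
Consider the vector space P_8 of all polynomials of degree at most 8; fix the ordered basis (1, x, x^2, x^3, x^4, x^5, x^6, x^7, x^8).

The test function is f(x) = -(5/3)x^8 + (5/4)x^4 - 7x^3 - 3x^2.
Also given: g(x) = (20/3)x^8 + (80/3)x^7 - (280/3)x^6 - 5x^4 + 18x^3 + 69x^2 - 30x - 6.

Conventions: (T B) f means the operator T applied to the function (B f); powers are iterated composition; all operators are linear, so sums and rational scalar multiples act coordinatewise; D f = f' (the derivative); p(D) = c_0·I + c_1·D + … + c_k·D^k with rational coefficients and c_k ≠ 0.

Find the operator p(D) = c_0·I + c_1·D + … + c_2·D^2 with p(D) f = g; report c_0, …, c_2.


c_0 = -4, c_1 = -2, c_2 = 1

D^0 f = -(5/3)x^8 + (5/4)x^4 - 7x^3 - 3x^2
D^1 f = -(40/3)x^7 + 5x^3 - 21x^2 - 6x
D^2 f = -(280/3)x^6 + 15x^2 - 42x - 6
matching coefficients of g against c_0 f + c_1 Df + … from the top degree down determines the c_i
solution: c_0 = -4, c_1 = -2, c_2 = 1


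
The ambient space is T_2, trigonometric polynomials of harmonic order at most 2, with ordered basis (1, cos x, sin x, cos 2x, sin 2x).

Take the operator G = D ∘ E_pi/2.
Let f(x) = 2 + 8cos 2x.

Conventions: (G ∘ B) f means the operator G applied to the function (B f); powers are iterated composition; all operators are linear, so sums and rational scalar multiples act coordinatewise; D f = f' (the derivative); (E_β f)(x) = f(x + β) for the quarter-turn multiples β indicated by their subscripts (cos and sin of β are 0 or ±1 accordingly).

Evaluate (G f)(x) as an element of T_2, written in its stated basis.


the result is g(x) = 16sin 2x

E_pi/2 f = 2 - 8cos 2x
D E_pi/2 f = 16sin 2x


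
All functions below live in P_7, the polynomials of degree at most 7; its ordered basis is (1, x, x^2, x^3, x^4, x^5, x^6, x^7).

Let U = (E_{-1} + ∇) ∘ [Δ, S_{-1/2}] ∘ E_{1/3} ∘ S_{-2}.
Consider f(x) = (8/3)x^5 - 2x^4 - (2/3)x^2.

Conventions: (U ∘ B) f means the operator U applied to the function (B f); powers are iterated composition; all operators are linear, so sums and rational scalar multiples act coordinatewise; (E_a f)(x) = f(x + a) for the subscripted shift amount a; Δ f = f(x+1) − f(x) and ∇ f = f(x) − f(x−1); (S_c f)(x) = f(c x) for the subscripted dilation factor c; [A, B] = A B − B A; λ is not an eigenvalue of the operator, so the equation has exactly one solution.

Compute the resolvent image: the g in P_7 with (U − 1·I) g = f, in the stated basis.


the image equals g(x) = -(8/3)x^5 - 38x^4 - (808/3)x^3 - 1334x^2 - (123172/27)x - 640192/81

write g with unknown coordinates in the stated basis and equate coefficients in (U − 1·I) g = f
solving from the highest basis element down gives g = -(8/3)x^5 - 38x^4 - (808/3)x^3 - 1334x^2 - (123172/27)x - 640192/81
check: U g = -40x^4 - (808/3)x^3 - (4004/3)x^2 - (123172/27)x - 640192/81
so U g − 1·g = (8/3)x^5 - 2x^4 - (2/3)x^2 = f ✓


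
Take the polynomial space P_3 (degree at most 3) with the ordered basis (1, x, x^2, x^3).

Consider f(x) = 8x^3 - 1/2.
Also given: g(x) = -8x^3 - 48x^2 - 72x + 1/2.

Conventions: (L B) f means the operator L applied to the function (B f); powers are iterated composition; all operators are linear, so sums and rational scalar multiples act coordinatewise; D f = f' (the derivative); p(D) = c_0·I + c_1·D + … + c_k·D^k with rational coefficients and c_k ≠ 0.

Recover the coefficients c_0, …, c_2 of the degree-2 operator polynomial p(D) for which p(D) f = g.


D^0 f = 8x^3 - 1/2
D^1 f = 24x^2
D^2 f = 48x
matching coefficients of g against c_0 f + c_1 Df + … from the top degree down determines the c_i
solution: c_0 = -1, c_1 = -2, c_2 = -3/2

c_0 = -1, c_1 = -2, c_2 = -3/2


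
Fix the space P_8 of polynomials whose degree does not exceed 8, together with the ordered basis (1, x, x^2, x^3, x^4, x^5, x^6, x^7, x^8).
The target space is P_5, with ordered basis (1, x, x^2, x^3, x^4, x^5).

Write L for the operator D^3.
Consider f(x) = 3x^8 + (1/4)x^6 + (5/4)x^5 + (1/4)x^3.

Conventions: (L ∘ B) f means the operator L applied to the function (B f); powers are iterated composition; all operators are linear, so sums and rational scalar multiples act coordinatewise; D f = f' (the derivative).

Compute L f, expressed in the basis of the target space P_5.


D f = 24x^7 + (3/2)x^5 + (25/4)x^4 + (3/4)x^2
D D f = 168x^6 + (15/2)x^4 + 25x^3 + (3/2)x
D D D f = 1008x^5 + 30x^3 + 75x^2 + 3/2

g(x) = 1008x^5 + 30x^3 + 75x^2 + 3/2


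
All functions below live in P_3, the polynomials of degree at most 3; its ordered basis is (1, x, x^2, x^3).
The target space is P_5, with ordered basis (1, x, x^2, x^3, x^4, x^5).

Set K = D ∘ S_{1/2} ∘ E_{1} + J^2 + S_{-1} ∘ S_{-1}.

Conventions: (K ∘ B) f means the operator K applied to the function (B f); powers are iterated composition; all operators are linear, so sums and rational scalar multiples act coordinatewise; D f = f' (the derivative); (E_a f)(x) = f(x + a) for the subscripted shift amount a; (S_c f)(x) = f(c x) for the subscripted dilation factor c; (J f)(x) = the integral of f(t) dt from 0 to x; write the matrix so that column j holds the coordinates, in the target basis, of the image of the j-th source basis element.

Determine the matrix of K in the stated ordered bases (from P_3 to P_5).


the matrix is [[1, 1/2, 1, 3/2]; [0, 1, 1/2, 3/2]; [1/2, 0, 1, 3/8]; [0, 1/6, 0, 1]; [0, 0, 1/12, 0]; [0, 0, 0, 1/20]] (rows listed top to bottom)

image of 1: (1/2)x^2 + 1
image of x: (1/6)x^3 + x + 1/2
image of x^2: (1/12)x^4 + x^2 + (1/2)x + 1
image of x^3: (1/20)x^5 + x^3 + (3/8)x^2 + (3/2)x + 3/2
each image's coordinates form column j of the matrix


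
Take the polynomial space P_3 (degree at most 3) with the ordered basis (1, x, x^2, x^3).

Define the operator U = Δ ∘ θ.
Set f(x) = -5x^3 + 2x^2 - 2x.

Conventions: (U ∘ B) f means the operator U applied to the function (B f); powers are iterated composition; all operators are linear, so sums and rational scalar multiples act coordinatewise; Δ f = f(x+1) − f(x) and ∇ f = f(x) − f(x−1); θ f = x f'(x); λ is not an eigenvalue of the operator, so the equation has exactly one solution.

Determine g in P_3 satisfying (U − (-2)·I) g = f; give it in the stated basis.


write g with unknown coordinates in the stated basis and equate coefficients in (U − (-2)·I) g = f
solving from the highest basis element down gives g = -(5/2)x^3 + (49/4)x^2 - (57/4)x - 11/8
check: U g = -(45/2)x^2 + (53/2)x + 11/4
so U g − (-2)·g = -5x^3 + 2x^2 - 2x = f ✓

g(x) = -(5/2)x^3 + (49/4)x^2 - (57/4)x - 11/8


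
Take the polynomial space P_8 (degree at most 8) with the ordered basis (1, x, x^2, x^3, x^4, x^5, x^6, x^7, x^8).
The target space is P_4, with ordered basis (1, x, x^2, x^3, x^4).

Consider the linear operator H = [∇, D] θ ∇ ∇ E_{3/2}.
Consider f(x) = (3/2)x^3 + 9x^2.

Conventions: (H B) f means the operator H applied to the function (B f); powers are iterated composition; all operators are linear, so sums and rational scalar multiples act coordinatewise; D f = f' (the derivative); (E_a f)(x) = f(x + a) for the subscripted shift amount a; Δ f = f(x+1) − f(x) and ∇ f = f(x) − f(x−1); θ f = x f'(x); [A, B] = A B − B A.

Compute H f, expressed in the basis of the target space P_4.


g(x) = 0

E_{3/2} f = (3/2)x^3 + (63/4)x^2 + (297/8)x + 405/16
∇ E_{3/2} f = (9/2)x^2 + 27x + 183/8
∇ (∇ E_{3/2}) f = 9x + 45/2
θ ∇ (∇ E_{3/2}) f = 9x
D (θ ∇) (∇ E_{3/2}) f = 9
∇ D (θ ∇) (∇ E_{3/2}) f = 0
∇ (θ ∇) (∇ E_{3/2}) f = 9
D ∇ (θ ∇) (∇ E_{3/2}) f = 0
[∇, D] (θ ∇) (∇ E_{3/2}) f = 0


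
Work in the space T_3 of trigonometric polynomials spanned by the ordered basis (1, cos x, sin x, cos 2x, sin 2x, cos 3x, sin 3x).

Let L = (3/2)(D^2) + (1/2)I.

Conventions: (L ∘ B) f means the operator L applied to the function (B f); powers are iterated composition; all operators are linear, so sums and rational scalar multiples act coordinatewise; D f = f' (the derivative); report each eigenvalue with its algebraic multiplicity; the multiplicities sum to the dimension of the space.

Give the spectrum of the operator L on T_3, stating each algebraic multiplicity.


image of 1: 1/2
image of cos x: -cos x
image of sin x: -sin x
image of cos 2x: -(11/2)cos 2x
image of sin 2x: -(11/2)sin 2x
image of cos 3x: -13cos 3x
image of sin 3x: -13sin 3x
the matrix is diagonal; its diagonal is (1/2, -1, -1, -11/2, -11/2, -13, -13)
for a triangular matrix the eigenvalues are the diagonal entries, with algebraic multiplicity their repetition count

λ = -13 (multiplicity 2), λ = -11/2 (multiplicity 2), λ = -1 (multiplicity 2), λ = 1/2 (multiplicity 1)


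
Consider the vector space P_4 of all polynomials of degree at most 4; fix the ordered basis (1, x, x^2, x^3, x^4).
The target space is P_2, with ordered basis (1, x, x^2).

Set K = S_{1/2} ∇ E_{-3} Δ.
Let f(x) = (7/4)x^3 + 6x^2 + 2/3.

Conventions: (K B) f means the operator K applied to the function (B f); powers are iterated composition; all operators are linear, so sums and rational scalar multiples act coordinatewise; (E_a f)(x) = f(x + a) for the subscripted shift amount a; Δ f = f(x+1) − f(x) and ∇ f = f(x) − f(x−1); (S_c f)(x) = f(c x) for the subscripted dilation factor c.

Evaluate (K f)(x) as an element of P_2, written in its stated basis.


Δ f = (21/4)x^2 + (69/4)x + 31/4
E_{-3} Δ f = (21/4)x^2 - (57/4)x + 13/4
∇ E_{-3} Δ f = (21/2)x - 39/2
S_{1/2} ∇ E_{-3} Δ f = (21/4)x - 39/2

g(x) = (21/4)x - 39/2


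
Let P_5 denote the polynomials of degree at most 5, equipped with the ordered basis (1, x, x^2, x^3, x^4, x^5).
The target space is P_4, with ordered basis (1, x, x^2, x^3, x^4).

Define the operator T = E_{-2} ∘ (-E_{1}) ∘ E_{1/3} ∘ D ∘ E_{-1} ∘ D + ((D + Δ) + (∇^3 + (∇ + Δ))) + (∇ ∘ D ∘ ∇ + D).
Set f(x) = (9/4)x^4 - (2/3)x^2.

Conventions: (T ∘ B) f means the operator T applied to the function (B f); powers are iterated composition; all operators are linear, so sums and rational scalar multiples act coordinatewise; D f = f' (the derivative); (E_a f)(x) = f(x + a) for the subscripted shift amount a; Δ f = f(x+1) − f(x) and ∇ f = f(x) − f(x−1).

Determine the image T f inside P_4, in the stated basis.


D f = 9x^3 - (4/3)x
E_{-1} D f = 9x^3 - 27x^2 + (77/3)x - 23/3
D E_{-1} D f = 27x^2 - 54x + 77/3
E_{1/3} (D ∘ E_{-1} ∘ D) f = 27x^2 - 36x + 32/3
E_{1} E_{1/3} (D ∘ E_{-1} ∘ D) f = 27x^2 + 18x + 5/3
(-E_{1}) E_{1/3} (D ∘ E_{-1} ∘ D) f = -27x^2 - 18x - 5/3
E_{-2} (-E_{1}) E_{1/3} (D ∘ E_{-1} ∘ D) f = -27x^2 + 90x - 221/3
D f = 9x^3 - (4/3)x
Δ f = 9x^3 + (27/2)x^2 + (23/3)x + 19/12
(D + Δ) f = 18x^3 + (27/2)x^2 + (19/3)x + 19/12
∇ f = 9x^3 - (27/2)x^2 + (23/3)x - 19/12
∇ ∇ f = 27x^2 - 54x + 181/6
∇ ∇ ∇ f = 54x - 81
∇ f = 9x^3 - (27/2)x^2 + (23/3)x - 19/12
Δ f = 9x^3 + (27/2)x^2 + (23/3)x + 19/12
(∇ + Δ) f = 18x^3 + (46/3)x
(∇^3 + (∇ + Δ)) f = 18x^3 + (208/3)x - 81
((D + Δ) + (∇^3 + (∇ + Δ))) f = 36x^3 + (27/2)x^2 + (227/3)x - 953/12
∇ f = 9x^3 - (27/2)x^2 + (23/3)x - 19/12
D ∇ f = 27x^2 - 27x + 23/3
∇ D ∇ f = 54x - 54
D f = 9x^3 - (4/3)x
(∇ ∘ D ∘ ∇ + D) f = 9x^3 + (158/3)x - 54
(E_{-2} ∘ (-E_{1}) ∘ E_{1/3} ∘ D ∘ E_{-1} ∘ D + ((D + Δ) + (∇^3 + (∇ + Δ))) + (∇ ∘ D ∘ ∇ + D)) f = 45x^3 - (27/2)x^2 + (655/3)x - 2485/12

g(x) = 45x^3 - (27/2)x^2 + (655/3)x - 2485/12


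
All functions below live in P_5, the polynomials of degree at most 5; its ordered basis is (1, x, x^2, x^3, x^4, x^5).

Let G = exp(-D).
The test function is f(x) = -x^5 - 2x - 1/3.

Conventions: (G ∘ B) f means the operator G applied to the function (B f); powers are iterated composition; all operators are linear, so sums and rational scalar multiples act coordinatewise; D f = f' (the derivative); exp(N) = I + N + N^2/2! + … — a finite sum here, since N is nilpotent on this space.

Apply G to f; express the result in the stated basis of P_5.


the result is g(x) = -x^5 + 5x^4 - 10x^3 + 10x^2 - 7x + 8/3

order-1 term: 5x^4 + 2
order-2 term: -10x^3
order-3 term: 10x^2
order-4 term: -5x
order-5 term: 1
the series for exp(-D) f terminates at order 5
exp(-D) f = -x^5 + 5x^4 - 10x^3 + 10x^2 - 7x + 8/3


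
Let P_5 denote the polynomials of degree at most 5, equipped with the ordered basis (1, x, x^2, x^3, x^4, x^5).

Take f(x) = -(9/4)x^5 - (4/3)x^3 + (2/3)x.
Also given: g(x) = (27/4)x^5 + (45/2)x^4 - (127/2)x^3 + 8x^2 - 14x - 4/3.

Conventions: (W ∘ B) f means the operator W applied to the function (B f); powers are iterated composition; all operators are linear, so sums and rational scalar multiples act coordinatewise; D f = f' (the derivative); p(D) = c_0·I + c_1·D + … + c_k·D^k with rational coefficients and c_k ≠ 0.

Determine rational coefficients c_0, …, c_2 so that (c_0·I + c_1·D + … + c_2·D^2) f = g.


D^0 f = -(9/4)x^5 - (4/3)x^3 + (2/3)x
D^1 f = -(45/4)x^4 - 4x^2 + 2/3
D^2 f = -45x^3 - 8x
matching coefficients of g against c_0 f + c_1 Df + … from the top degree down determines the c_i
solution: c_0 = -3, c_1 = -2, c_2 = 3/2

c_0 = -3, c_1 = -2, c_2 = 3/2


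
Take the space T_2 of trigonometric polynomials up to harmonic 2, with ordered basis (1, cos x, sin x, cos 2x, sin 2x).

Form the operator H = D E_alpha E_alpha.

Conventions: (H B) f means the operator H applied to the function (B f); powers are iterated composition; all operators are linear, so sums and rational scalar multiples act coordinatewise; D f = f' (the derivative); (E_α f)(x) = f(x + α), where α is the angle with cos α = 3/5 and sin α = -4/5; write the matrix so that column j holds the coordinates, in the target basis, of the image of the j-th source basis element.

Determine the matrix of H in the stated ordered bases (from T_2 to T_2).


image of 1: 0
image of cos x: (24/25)cos x + (7/25)sin x
image of sin x: -(7/25)cos x + (24/25)sin x
image of cos 2x: -(672/625)cos 2x + (1054/625)sin 2x
image of sin 2x: -(1054/625)cos 2x - (672/625)sin 2x
each image's coordinates form column j of the matrix

the matrix is [[0, 0, 0, 0, 0]; [0, 24/25, -7/25, 0, 0]; [0, 7/25, 24/25, 0, 0]; [0, 0, 0, -672/625, -1054/625]; [0, 0, 0, 1054/625, -672/625]] (rows listed top to bottom)


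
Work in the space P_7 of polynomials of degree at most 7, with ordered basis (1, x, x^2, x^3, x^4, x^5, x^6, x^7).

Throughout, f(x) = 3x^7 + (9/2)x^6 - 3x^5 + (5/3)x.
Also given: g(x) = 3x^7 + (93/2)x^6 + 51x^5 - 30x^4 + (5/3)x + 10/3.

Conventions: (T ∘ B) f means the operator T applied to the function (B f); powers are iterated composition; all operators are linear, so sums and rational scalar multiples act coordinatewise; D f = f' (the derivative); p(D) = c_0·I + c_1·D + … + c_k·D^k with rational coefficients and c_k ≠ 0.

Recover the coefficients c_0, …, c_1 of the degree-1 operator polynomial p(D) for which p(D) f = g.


D^0 f = 3x^7 + (9/2)x^6 - 3x^5 + (5/3)x
D^1 f = 21x^6 + 27x^5 - 15x^4 + 5/3
matching coefficients of g against c_0 f + c_1 Df + … from the top degree down determines the c_i
solution: c_0 = 1, c_1 = 2

c_0 = 1, c_1 = 2


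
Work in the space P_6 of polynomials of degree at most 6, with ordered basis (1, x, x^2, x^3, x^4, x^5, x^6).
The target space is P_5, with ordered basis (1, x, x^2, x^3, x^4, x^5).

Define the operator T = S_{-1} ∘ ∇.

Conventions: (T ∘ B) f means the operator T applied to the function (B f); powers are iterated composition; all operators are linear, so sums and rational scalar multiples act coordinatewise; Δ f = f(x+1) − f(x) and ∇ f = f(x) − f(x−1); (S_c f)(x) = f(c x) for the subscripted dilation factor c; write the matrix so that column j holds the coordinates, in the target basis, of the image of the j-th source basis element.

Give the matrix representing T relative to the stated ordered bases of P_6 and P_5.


the matrix is [[0, 1, -1, 1, -1, 1, -1]; [0, 0, -2, 3, -4, 5, -6]; [0, 0, 0, 3, -6, 10, -15]; [0, 0, 0, 0, -4, 10, -20]; [0, 0, 0, 0, 0, 5, -15]; [0, 0, 0, 0, 0, 0, -6]] (rows listed top to bottom)

image of 1: 0
image of x: 1
image of x^2: -2x - 1
image of x^3: 3x^2 + 3x + 1
image of x^4: -4x^3 - 6x^2 - 4x - 1
image of x^5: 5x^4 + 10x^3 + 10x^2 + 5x + 1
image of x^6: -6x^5 - 15x^4 - 20x^3 - 15x^2 - 6x - 1
each image's coordinates form column j of the matrix


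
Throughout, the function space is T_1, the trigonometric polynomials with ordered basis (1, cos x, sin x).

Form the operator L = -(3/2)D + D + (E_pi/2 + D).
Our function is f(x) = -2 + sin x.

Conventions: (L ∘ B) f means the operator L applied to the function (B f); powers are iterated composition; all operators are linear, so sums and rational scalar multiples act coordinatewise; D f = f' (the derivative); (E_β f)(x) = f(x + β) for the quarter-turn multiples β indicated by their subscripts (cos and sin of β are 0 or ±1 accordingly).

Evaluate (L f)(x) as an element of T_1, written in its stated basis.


D f = cos x
(-(3/2)D) f = -(3/2)cos x
D f = cos x
E_pi/2 f = -2 + cos x
D f = cos x
(E_pi/2 + D) f = -2 + 2cos x
(-(3/2)D + D + (E_pi/2 + D)) f = -2 + (3/2)cos x

the image equals g(x) = -2 + (3/2)cos x


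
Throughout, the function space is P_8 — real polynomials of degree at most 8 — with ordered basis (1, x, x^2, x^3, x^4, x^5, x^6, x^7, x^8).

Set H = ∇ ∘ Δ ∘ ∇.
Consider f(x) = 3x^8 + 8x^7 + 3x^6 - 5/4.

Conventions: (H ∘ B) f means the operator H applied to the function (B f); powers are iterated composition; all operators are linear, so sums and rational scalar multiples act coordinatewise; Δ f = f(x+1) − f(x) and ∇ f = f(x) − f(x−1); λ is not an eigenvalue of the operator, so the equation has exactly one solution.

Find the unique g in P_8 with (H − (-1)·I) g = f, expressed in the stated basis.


write g with unknown coordinates in the stated basis and equate coefficients in (H − (-1)·I) g = f
solving from the highest basis element down gives g = 3x^8 + 8x^7 + 3x^6 - 1008x^5 + 840x^4 - 2040x^3 + 61020x^2 - 80844x + 209947/4
check: H g = 1008x^5 - 840x^4 + 2040x^3 - 61020x^2 + 80844x - 52488
so H g − (-1)·g = 3x^8 + 8x^7 + 3x^6 - 5/4 = f ✓

the result is g(x) = 3x^8 + 8x^7 + 3x^6 - 1008x^5 + 840x^4 - 2040x^3 + 61020x^2 - 80844x + 209947/4


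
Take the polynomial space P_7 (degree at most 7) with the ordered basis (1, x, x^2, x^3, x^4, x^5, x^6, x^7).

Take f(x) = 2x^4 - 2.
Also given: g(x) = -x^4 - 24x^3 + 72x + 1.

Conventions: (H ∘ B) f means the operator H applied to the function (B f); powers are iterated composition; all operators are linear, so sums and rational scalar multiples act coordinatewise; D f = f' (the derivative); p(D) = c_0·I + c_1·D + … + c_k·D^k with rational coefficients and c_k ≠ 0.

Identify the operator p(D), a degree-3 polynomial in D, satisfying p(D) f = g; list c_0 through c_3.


D^0 f = 2x^4 - 2
D^1 f = 8x^3
D^2 f = 24x^2
D^3 f = 48x
matching coefficients of g against c_0 f + c_1 Df + … from the top degree down determines the c_i
solution: c_0 = -1/2, c_1 = -3, c_2 = 0, c_3 = 3/2

c_0 = -1/2, c_1 = -3, c_2 = 0, c_3 = 3/2


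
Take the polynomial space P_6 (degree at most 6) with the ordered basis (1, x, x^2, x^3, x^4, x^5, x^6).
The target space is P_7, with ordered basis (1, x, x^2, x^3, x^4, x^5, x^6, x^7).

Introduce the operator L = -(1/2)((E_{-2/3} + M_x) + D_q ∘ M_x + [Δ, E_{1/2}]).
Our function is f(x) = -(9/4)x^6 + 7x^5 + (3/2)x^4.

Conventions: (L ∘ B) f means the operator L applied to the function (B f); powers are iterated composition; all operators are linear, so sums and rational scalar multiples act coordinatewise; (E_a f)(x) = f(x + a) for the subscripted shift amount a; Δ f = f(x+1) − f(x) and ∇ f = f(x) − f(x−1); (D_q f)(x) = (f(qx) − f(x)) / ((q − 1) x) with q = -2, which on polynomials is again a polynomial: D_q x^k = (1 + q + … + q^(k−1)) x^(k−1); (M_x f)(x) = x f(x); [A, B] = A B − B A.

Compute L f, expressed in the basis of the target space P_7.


the image equals g(x) = (9/8)x^7 + 46x^6 + (259/4)x^5 + (61/6)x^4 - (182/9)x^3 + (316/27)x^2 - (280/81)x + 100/243

E_{-2/3} f = -(9/4)x^6 + 16x^5 - (221/6)x^4 + (364/9)x^3 - (632/27)x^2 + (560/81)x - 200/243
M_x f = -(9/4)x^7 + 7x^6 + (3/2)x^5
(E_{-2/3} + M_x) f = -(9/4)x^7 + (19/4)x^6 + (35/2)x^5 - (221/6)x^4 + (364/9)x^3 - (632/27)x^2 + (560/81)x - 200/243
M_x f = -(9/4)x^7 + 7x^6 + (3/2)x^5
D_q M_x f = -(387/4)x^6 - 147x^5 + (33/2)x^4
E_{1/2} f = -(9/4)x^6 + (1/4)x^5 + (169/16)x^4 + (119/8)x^3 + (569/64)x^2 + (161/64)x + 71/256
Δ E_{1/2} f = -(27/2)x^5 - (65/2)x^4 - (1/4)x^3 + (307/4)x^2 + (2957/32)x + 1115/32
Δ f = -(27/2)x^5 + (5/4)x^4 + 31x^3 + (181/4)x^2 + (55/2)x + 25/4
E_{1/2} Δ f = -(27/2)x^5 - (65/2)x^4 - (1/4)x^3 + (307/4)x^2 + (2957/32)x + 1115/32
[Δ, E_{1/2}] f = 0
((E_{-2/3} + M_x) + D_q ∘ M_x + [Δ, E_{1/2}]) f = -(9/4)x^7 - 92x^6 - (259/2)x^5 - (61/3)x^4 + (364/9)x^3 - (632/27)x^2 + (560/81)x - 200/243
(-(1/2)((E_{-2/3} + M_x) + D_q ∘ M_x + [Δ, E_{1/2}])) f = (9/8)x^7 + 46x^6 + (259/4)x^5 + (61/6)x^4 - (182/9)x^3 + (316/27)x^2 - (280/81)x + 100/243


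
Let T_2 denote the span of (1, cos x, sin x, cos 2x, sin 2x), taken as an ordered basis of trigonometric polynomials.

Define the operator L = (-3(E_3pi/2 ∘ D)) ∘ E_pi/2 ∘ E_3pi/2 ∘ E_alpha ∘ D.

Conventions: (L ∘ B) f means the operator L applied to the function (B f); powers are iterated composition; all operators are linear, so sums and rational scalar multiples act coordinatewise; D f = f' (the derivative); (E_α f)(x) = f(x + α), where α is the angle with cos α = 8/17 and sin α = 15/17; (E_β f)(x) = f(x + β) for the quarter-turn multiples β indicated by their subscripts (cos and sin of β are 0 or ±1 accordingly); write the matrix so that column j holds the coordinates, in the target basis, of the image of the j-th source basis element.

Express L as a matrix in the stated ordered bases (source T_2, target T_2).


image of 1: 0
image of cos x: (45/17)cos x + (24/17)sin x
image of sin x: -(24/17)cos x + (45/17)sin x
image of cos 2x: (1932/289)cos 2x + (2880/289)sin 2x
image of sin 2x: -(2880/289)cos 2x + (1932/289)sin 2x
each image's coordinates form column j of the matrix

the matrix is [[0, 0, 0, 0, 0]; [0, 45/17, -24/17, 0, 0]; [0, 24/17, 45/17, 0, 0]; [0, 0, 0, 1932/289, -2880/289]; [0, 0, 0, 2880/289, 1932/289]] (rows listed top to bottom)


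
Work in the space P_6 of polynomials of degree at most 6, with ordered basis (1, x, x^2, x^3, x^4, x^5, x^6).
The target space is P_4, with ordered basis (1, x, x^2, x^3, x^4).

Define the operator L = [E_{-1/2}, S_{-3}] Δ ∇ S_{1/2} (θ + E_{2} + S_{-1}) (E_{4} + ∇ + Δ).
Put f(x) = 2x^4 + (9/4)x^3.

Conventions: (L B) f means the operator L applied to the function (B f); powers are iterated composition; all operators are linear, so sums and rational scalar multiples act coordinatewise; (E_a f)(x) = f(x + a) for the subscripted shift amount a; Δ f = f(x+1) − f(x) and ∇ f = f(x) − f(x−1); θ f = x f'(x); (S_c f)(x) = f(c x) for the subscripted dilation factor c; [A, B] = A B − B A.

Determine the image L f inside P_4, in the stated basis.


the result is g(x) = -108x + 2145/8

E_{4} f = 2x^4 + (137/4)x^3 + 219x^2 + 620x + 656
∇ f = 8x^3 - (21/4)x^2 + (5/4)x + 1/4
Δ f = 8x^3 + (75/4)x^2 + (59/4)x + 17/4
(E_{4} + ∇ + Δ) f = 2x^4 + (201/4)x^3 + (465/2)x^2 + 636x + 1321/2
θ (E_{4} + ∇ + Δ) f = 8x^4 + (603/4)x^3 + 465x^2 + 636x
E_{2} (E_{4} + ∇ + Δ) f = 2x^4 + (265/4)x^3 + 582x^2 + 2233x + 6593/2
S_{-1} (E_{4} + ∇ + Δ) f = 2x^4 - (201/4)x^3 + (465/2)x^2 - 636x + 1321/2
(θ + E_{2} + S_{-1}) (E_{4} + ∇ + Δ) f = 12x^4 + (667/4)x^3 + (2559/2)x^2 + 2233x + 3957
S_{1/2} (θ + E_{2} + S_{-1}) (E_{4} + ∇ + Δ) f = (3/4)x^4 + (667/32)x^3 + (2559/8)x^2 + (2233/2)x + 3957
∇ S_{1/2} (θ + E_{2} + S_{-1}) (E_{4} + ∇ + Δ) f = 3x^3 + (1857/32)x^2 + (18567/32)x + 26135/32
Δ ∇ S_{1/2} (θ + E_{2} + S_{-1}) (E_{4} + ∇ + Δ) f = 9x^2 + (2001/16)x + 2565/4
S_{-3} (Δ ∇ S_{1/2} (θ + E_{2} + S_{-1}) (E_{4} + ∇ + Δ)) f = 81x^2 - (6003/16)x + 2565/4
E_{-1/2} S_{-3} (Δ ∇ S_{1/2} (θ + E_{2} + S_{-1}) (E_{4} + ∇ + Δ)) f = 81x^2 - (7299/16)x + 27171/32
E_{-1/2} (Δ ∇ S_{1/2} (θ + E_{2} + S_{-1}) (E_{4} + ∇ + Δ)) f = 9x^2 + (1857/16)x + 18591/32
S_{-3} E_{-1/2} (Δ ∇ S_{1/2} (θ + E_{2} + S_{-1}) (E_{4} + ∇ + Δ)) f = 81x^2 - (5571/16)x + 18591/32
[E_{-1/2}, S_{-3}] (Δ ∇ S_{1/2} (θ + E_{2} + S_{-1}) (E_{4} + ∇ + Δ)) f = -108x + 2145/8


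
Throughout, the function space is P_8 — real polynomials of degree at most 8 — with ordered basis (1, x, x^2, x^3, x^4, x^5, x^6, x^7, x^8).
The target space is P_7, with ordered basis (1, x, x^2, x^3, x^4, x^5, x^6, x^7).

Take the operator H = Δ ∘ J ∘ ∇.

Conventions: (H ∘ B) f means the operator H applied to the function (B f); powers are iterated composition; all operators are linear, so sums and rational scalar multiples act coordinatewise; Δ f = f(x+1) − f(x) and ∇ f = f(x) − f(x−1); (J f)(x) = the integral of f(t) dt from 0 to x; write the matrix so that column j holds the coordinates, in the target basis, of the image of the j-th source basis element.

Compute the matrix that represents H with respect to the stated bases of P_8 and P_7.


image of 1: 0
image of x: 1
image of x^2: 2x
image of x^3: 3x^2 + 1/2
image of x^4: 4x^3 + 2x
image of x^5: 5x^4 + 5x^2 + 1/3
image of x^6: 6x^5 + 10x^3 + 2x
image of x^7: 7x^6 + (35/2)x^4 + 7x^2 + 1/4
image of x^8: 8x^7 + 28x^5 + (56/3)x^3 + 2x
each image's coordinates form column j of the matrix

the matrix is [[0, 1, 0, 1/2, 0, 1/3, 0, 1/4, 0]; [0, 0, 2, 0, 2, 0, 2, 0, 2]; [0, 0, 0, 3, 0, 5, 0, 7, 0]; [0, 0, 0, 0, 4, 0, 10, 0, 56/3]; [0, 0, 0, 0, 0, 5, 0, 35/2, 0]; [0, 0, 0, 0, 0, 0, 6, 0, 28]; [0, 0, 0, 0, 0, 0, 0, 7, 0]; [0, 0, 0, 0, 0, 0, 0, 0, 8]] (rows listed top to bottom)


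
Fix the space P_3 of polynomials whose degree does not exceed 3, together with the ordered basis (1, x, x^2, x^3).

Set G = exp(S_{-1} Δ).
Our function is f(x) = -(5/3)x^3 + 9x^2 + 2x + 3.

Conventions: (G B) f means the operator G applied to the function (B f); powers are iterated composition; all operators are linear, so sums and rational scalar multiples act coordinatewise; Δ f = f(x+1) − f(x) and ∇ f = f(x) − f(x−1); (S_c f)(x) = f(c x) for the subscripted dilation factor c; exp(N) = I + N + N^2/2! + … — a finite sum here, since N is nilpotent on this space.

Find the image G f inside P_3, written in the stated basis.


order-1 term: -5x^2 - 13x + 28/3
order-2 term: 5x - 9
order-3 term: 5/3
the series for exp(S_{-1} Δ) f terminates at order 3
exp(S_{-1} Δ) f = -(5/3)x^3 + 4x^2 - 6x + 5

the result is g(x) = -(5/3)x^3 + 4x^2 - 6x + 5


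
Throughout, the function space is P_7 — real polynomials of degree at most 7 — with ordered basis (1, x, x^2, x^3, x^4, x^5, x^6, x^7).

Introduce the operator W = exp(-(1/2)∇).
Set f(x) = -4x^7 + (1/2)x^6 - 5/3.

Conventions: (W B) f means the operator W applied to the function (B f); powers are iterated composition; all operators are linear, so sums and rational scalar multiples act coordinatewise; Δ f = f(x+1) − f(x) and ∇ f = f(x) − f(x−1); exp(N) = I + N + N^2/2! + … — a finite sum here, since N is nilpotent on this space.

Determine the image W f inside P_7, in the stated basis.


the image equals g(x) = -4x^7 + (29/2)x^6 - (129/2)x^5 + (1585/8)x^4 - (885/2)x^3 + (22323/32)x^2 - (22317/32)x + 127565/384

order-1 term: 14x^6 - (87/2)x^5 + (295/4)x^4 - 75x^3 + (183/4)x^2 - (31/2)x + 9/4
order-2 term: -21x^5 + (855/8)x^4 - (505/2)x^3 + (2625/8)x^2 - (913/4)x + 535/8
order-3 term: (35/2)x^4 - (425/4)x^3 + (2145/8)x^2 - (2595/8)x + 1249/8
order-4 term: -(35/4)x^3 + (1695/32)x^2 - (925/8)x + 2865/32
order-5 term: (21/8)x^2 - (423/32)x + 1135/64
order-6 term: -(7/16)x + 169/128
order-7 term: 1/32
the series for exp(-(1/2)∇) f terminates at order 7
exp(-(1/2)∇) f = -4x^7 + (29/2)x^6 - (129/2)x^5 + (1585/8)x^4 - (885/2)x^3 + (22323/32)x^2 - (22317/32)x + 127565/384


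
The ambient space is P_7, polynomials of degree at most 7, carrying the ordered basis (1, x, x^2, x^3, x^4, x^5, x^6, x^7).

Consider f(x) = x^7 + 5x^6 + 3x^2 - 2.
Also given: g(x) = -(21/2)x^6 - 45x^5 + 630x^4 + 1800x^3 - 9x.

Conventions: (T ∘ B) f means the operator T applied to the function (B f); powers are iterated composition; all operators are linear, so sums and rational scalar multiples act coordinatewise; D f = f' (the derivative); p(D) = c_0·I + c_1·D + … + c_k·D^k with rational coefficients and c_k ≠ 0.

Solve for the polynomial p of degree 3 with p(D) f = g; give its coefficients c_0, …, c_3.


D^0 f = x^7 + 5x^6 + 3x^2 - 2
D^1 f = 7x^6 + 30x^5 + 6x
D^2 f = 42x^5 + 150x^4 + 6
D^3 f = 210x^4 + 600x^3
matching coefficients of g against c_0 f + c_1 Df + … from the top degree down determines the c_i
solution: c_0 = 0, c_1 = -3/2, c_2 = 0, c_3 = 3

c_0 = 0, c_1 = -3/2, c_2 = 0, c_3 = 3


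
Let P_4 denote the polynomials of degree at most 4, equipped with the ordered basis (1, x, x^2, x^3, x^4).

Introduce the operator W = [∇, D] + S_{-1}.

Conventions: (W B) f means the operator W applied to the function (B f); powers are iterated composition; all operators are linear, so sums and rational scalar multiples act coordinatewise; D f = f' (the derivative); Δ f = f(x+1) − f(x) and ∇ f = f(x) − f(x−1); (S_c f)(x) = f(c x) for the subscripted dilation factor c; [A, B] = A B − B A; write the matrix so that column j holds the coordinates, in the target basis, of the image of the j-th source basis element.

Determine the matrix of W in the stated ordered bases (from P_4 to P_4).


image of 1: 1
image of x: -x
image of x^2: x^2
image of x^3: -x^3
image of x^4: x^4
each image's coordinates form column j of the matrix

the matrix is [[1, 0, 0, 0, 0]; [0, -1, 0, 0, 0]; [0, 0, 1, 0, 0]; [0, 0, 0, -1, 0]; [0, 0, 0, 0, 1]] (rows listed top to bottom)


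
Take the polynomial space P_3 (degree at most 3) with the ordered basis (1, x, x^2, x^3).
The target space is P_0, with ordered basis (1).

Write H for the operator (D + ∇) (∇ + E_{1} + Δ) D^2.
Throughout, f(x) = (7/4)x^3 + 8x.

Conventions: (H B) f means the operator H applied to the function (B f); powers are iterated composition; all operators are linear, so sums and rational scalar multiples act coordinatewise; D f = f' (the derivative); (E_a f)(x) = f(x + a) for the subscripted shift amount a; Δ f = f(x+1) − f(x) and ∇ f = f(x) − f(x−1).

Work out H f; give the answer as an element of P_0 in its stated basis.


D f = (21/4)x^2 + 8
D D f = (21/2)x
∇ D^2 f = 21/2
E_{1} D^2 f = (21/2)x + 21/2
Δ D^2 f = 21/2
(∇ + E_{1} + Δ) D^2 f = (21/2)x + 63/2
D (∇ + E_{1} + Δ) D^2 f = 21/2
∇ (∇ + E_{1} + Δ) D^2 f = 21/2
(D + ∇) (∇ + E_{1} + Δ) D^2 f = 21

g(x) = 21


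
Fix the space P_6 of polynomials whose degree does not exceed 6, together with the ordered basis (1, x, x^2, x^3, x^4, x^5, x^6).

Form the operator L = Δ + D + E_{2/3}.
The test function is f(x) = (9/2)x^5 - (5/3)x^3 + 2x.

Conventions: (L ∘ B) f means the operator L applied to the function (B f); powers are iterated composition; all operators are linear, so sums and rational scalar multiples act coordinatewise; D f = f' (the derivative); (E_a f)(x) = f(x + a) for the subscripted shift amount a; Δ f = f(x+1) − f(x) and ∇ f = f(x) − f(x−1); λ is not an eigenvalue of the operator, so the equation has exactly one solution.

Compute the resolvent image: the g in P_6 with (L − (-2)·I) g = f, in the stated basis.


write g with unknown coordinates in the stated basis and equate coefficients in (L − (-2)·I) g = f
solving from the highest basis element down gives g = (3/2)x^5 - (20/3)x^4 + (430/27)x^3 - (2405/81)x^2 + (56827/1458)x - 329831/13122
check: L g = (3/2)x^5 + (40/3)x^4 - (905/27)x^3 + (4810/81)x^2 - (55369/729)x + 329831/6561
so L g − (-2)·g = (9/2)x^5 - (5/3)x^3 + 2x = f ✓

the image equals g(x) = (3/2)x^5 - (20/3)x^4 + (430/27)x^3 - (2405/81)x^2 + (56827/1458)x - 329831/13122


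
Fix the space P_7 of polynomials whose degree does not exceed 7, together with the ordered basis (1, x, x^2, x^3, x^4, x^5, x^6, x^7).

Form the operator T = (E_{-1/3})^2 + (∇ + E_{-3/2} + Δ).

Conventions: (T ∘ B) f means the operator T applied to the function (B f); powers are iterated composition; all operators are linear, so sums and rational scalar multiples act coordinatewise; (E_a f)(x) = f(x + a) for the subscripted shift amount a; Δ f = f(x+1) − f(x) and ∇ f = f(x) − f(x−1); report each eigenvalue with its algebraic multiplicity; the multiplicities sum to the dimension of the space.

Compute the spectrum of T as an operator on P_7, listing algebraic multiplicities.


λ = 2 (multiplicity 8)

image of 1: 2
image of x: 2x - 1/6
image of x^2: 2x^2 - (1/3)x + 97/36
image of x^3: 2x^3 - (1/2)x^2 + (97/12)x - 361/216
image of x^4: 2x^4 - (2/3)x^3 + (97/6)x^2 - (361/54)x + 6817/1296
image of x^5: 2x^5 - (5/6)x^4 + (485/18)x^3 - (1805/108)x^2 + (34085/1296)x - 44521/7776
image of x^6: 2x^6 - x^5 + (485/12)x^4 - (1805/54)x^3 + (34085/432)x^2 - (44521/1296)x + 535537/46656
image of x^7: 2x^7 - (7/6)x^6 + (679/12)x^5 - (12635/216)x^4 + (238595/1296)x^3 - (311647/2592)x^2 + (3748759/46656)x - 4239481/279936
the matrix is upper triangular; its diagonal is (2, 2, 2, 2, 2, 2, 2, 2)
for a triangular matrix the eigenvalues are the diagonal entries, with algebraic multiplicity their repetition count


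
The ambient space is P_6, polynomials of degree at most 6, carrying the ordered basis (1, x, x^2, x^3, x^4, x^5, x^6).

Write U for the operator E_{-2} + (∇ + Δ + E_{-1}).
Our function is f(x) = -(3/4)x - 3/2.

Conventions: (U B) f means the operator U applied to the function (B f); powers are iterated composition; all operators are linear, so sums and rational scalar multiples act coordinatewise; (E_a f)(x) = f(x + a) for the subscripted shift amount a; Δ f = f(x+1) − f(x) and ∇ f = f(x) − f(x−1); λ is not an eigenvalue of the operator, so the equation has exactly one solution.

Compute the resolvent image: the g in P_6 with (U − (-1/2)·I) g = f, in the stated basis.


write g with unknown coordinates in the stated basis and equate coefficients in (U − (-1/2)·I) g = f
solving from the highest basis element down gives g = -(3/10)x - 18/25
check: U g = -(3/5)x - 57/50
so U g − (-1/2)·g = -(3/4)x - 3/2 = f ✓

the image equals g(x) = -(3/10)x - 18/25
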